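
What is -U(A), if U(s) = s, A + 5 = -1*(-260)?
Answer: -255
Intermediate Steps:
A = 255 (A = -5 - 1*(-260) = -5 + 260 = 255)
-U(A) = -1*255 = -255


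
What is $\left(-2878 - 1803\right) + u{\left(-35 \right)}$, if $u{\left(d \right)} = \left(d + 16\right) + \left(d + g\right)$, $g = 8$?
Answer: $-4727$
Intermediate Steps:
$u{\left(d \right)} = 24 + 2 d$ ($u{\left(d \right)} = \left(d + 16\right) + \left(d + 8\right) = \left(16 + d\right) + \left(8 + d\right) = 24 + 2 d$)
$\left(-2878 - 1803\right) + u{\left(-35 \right)} = \left(-2878 - 1803\right) + \left(24 + 2 \left(-35\right)\right) = -4681 + \left(24 - 70\right) = -4681 - 46 = -4727$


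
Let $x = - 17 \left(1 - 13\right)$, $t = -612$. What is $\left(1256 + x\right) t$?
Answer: $-893520$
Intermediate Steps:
$x = 204$ ($x = \left(-17\right) \left(-12\right) = 204$)
$\left(1256 + x\right) t = \left(1256 + 204\right) \left(-612\right) = 1460 \left(-612\right) = -893520$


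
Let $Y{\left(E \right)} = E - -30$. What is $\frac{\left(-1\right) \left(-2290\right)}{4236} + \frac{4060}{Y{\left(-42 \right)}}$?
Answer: $- \frac{715445}{2118} \approx -337.79$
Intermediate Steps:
$Y{\left(E \right)} = 30 + E$ ($Y{\left(E \right)} = E + 30 = 30 + E$)
$\frac{\left(-1\right) \left(-2290\right)}{4236} + \frac{4060}{Y{\left(-42 \right)}} = \frac{\left(-1\right) \left(-2290\right)}{4236} + \frac{4060}{30 - 42} = 2290 \cdot \frac{1}{4236} + \frac{4060}{-12} = \frac{1145}{2118} + 4060 \left(- \frac{1}{12}\right) = \frac{1145}{2118} - \frac{1015}{3} = - \frac{715445}{2118}$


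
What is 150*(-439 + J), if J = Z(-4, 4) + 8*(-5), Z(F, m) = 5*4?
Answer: -68850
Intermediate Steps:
Z(F, m) = 20
J = -20 (J = 20 + 8*(-5) = 20 - 40 = -20)
150*(-439 + J) = 150*(-439 - 20) = 150*(-459) = -68850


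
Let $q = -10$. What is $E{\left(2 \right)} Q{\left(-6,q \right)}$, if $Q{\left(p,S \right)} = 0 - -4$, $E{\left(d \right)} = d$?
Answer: $8$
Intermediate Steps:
$Q{\left(p,S \right)} = 4$ ($Q{\left(p,S \right)} = 0 + 4 = 4$)
$E{\left(2 \right)} Q{\left(-6,q \right)} = 2 \cdot 4 = 8$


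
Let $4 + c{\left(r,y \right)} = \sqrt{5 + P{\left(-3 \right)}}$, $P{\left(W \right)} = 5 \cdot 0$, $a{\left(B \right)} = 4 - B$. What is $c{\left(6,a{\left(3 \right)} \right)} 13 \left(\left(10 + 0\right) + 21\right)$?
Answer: $-1612 + 403 \sqrt{5} \approx -710.86$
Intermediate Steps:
$P{\left(W \right)} = 0$
$c{\left(r,y \right)} = -4 + \sqrt{5}$ ($c{\left(r,y \right)} = -4 + \sqrt{5 + 0} = -4 + \sqrt{5}$)
$c{\left(6,a{\left(3 \right)} \right)} 13 \left(\left(10 + 0\right) + 21\right) = \left(-4 + \sqrt{5}\right) 13 \left(\left(10 + 0\right) + 21\right) = \left(-52 + 13 \sqrt{5}\right) \left(10 + 21\right) = \left(-52 + 13 \sqrt{5}\right) 31 = -1612 + 403 \sqrt{5}$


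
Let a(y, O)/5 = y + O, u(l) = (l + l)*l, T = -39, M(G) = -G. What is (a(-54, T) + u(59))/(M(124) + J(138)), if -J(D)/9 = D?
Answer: -6497/1366 ≈ -4.7562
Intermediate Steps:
J(D) = -9*D
u(l) = 2*l² (u(l) = (2*l)*l = 2*l²)
a(y, O) = 5*O + 5*y (a(y, O) = 5*(y + O) = 5*(O + y) = 5*O + 5*y)
(a(-54, T) + u(59))/(M(124) + J(138)) = ((5*(-39) + 5*(-54)) + 2*59²)/(-1*124 - 9*138) = ((-195 - 270) + 2*3481)/(-124 - 1242) = (-465 + 6962)/(-1366) = 6497*(-1/1366) = -6497/1366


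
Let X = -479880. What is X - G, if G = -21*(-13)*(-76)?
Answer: -459132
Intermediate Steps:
G = -20748 (G = 273*(-76) = -20748)
X - G = -479880 - 1*(-20748) = -479880 + 20748 = -459132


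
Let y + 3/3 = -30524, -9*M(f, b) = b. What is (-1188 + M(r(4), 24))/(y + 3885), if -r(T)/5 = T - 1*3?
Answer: 893/19980 ≈ 0.044695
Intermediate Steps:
r(T) = 15 - 5*T (r(T) = -5*(T - 1*3) = -5*(T - 3) = -5*(-3 + T) = 15 - 5*T)
M(f, b) = -b/9
y = -30525 (y = -1 - 30524 = -30525)
(-1188 + M(r(4), 24))/(y + 3885) = (-1188 - ⅑*24)/(-30525 + 3885) = (-1188 - 8/3)/(-26640) = -3572/3*(-1/26640) = 893/19980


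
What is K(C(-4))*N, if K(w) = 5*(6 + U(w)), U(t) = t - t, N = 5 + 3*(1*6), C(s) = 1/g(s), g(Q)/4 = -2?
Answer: 690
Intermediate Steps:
g(Q) = -8 (g(Q) = 4*(-2) = -8)
C(s) = -⅛ (C(s) = 1/(-8) = -⅛)
N = 23 (N = 5 + 3*6 = 5 + 18 = 23)
U(t) = 0
K(w) = 30 (K(w) = 5*(6 + 0) = 5*6 = 30)
K(C(-4))*N = 30*23 = 690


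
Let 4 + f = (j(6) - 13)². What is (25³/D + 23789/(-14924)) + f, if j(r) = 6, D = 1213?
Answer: 1018957983/18102812 ≈ 56.287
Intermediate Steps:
f = 45 (f = -4 + (6 - 13)² = -4 + (-7)² = -4 + 49 = 45)
(25³/D + 23789/(-14924)) + f = (25³/1213 + 23789/(-14924)) + 45 = (15625*(1/1213) + 23789*(-1/14924)) + 45 = (15625/1213 - 23789/14924) + 45 = 204331443/18102812 + 45 = 1018957983/18102812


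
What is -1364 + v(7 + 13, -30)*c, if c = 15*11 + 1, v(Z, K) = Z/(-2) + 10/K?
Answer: -9238/3 ≈ -3079.3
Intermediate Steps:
v(Z, K) = 10/K - Z/2 (v(Z, K) = Z*(-½) + 10/K = -Z/2 + 10/K = 10/K - Z/2)
c = 166 (c = 165 + 1 = 166)
-1364 + v(7 + 13, -30)*c = -1364 + (10/(-30) - (7 + 13)/2)*166 = -1364 + (10*(-1/30) - ½*20)*166 = -1364 + (-⅓ - 10)*166 = -1364 - 31/3*166 = -1364 - 5146/3 = -9238/3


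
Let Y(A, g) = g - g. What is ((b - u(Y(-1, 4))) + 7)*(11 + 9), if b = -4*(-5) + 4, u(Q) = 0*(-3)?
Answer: 620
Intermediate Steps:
Y(A, g) = 0
u(Q) = 0
b = 24 (b = 20 + 4 = 24)
((b - u(Y(-1, 4))) + 7)*(11 + 9) = ((24 - 1*0) + 7)*(11 + 9) = ((24 + 0) + 7)*20 = (24 + 7)*20 = 31*20 = 620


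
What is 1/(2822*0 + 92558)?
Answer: 1/92558 ≈ 1.0804e-5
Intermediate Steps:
1/(2822*0 + 92558) = 1/(0 + 92558) = 1/92558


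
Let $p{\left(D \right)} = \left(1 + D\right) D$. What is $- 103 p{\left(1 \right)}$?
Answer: $-206$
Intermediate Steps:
$p{\left(D \right)} = D \left(1 + D\right)$
$- 103 p{\left(1 \right)} = - 103 \cdot 1 \left(1 + 1\right) = - 103 \cdot 1 \cdot 2 = \left(-103\right) 2 = -206$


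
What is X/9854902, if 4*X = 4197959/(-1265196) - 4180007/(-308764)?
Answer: 249521845231/962446920565825272 ≈ 2.5926e-7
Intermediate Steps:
X = 249521845231/97661744436 (X = (4197959/(-1265196) - 4180007/(-308764))/4 = (4197959*(-1/1265196) - 4180007*(-1/308764))/4 = (-4197959/1265196 + 4180007/308764)/4 = (¼)*(249521845231/24415436109) = 249521845231/97661744436 ≈ 2.5550)
X/9854902 = (249521845231/97661744436)/9854902 = (249521845231/97661744436)*(1/9854902) = 249521845231/962446920565825272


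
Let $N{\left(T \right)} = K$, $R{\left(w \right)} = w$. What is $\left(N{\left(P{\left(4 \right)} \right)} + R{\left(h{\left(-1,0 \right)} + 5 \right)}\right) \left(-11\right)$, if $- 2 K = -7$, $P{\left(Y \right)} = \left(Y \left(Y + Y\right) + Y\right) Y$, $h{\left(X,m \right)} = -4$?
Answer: $- \frac{99}{2} \approx -49.5$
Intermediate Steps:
$P{\left(Y \right)} = Y \left(Y + 2 Y^{2}\right)$ ($P{\left(Y \right)} = \left(Y 2 Y + Y\right) Y = \left(2 Y^{2} + Y\right) Y = \left(Y + 2 Y^{2}\right) Y = Y \left(Y + 2 Y^{2}\right)$)
$K = \frac{7}{2}$ ($K = \left(- \frac{1}{2}\right) \left(-7\right) = \frac{7}{2} \approx 3.5$)
$N{\left(T \right)} = \frac{7}{2}$
$\left(N{\left(P{\left(4 \right)} \right)} + R{\left(h{\left(-1,0 \right)} + 5 \right)}\right) \left(-11\right) = \left(\frac{7}{2} + \left(-4 + 5\right)\right) \left(-11\right) = \left(\frac{7}{2} + 1\right) \left(-11\right) = \frac{9}{2} \left(-11\right) = - \frac{99}{2}$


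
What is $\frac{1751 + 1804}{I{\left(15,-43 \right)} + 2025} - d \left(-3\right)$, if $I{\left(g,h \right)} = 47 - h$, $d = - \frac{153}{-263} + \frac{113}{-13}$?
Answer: $- \frac{3639829}{160693} \approx -22.651$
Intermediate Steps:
$d = - \frac{27730}{3419}$ ($d = \left(-153\right) \left(- \frac{1}{263}\right) + 113 \left(- \frac{1}{13}\right) = \frac{153}{263} - \frac{113}{13} = - \frac{27730}{3419} \approx -8.1106$)
$\frac{1751 + 1804}{I{\left(15,-43 \right)} + 2025} - d \left(-3\right) = \frac{1751 + 1804}{\left(47 - -43\right) + 2025} - \left(- \frac{27730}{3419}\right) \left(-3\right) = \frac{3555}{\left(47 + 43\right) + 2025} - \frac{83190}{3419} = \frac{3555}{90 + 2025} - \frac{83190}{3419} = \frac{3555}{2115} - \frac{83190}{3419} = 3555 \cdot \frac{1}{2115} - \frac{83190}{3419} = \frac{79}{47} - \frac{83190}{3419} = - \frac{3639829}{160693}$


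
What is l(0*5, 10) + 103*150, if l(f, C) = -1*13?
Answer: 15437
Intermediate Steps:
l(f, C) = -13
l(0*5, 10) + 103*150 = -13 + 103*150 = -13 + 15450 = 15437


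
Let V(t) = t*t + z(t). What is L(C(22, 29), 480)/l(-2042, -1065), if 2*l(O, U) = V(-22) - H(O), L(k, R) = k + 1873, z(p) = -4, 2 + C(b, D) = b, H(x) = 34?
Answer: 1893/223 ≈ 8.4888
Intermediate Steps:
C(b, D) = -2 + b
L(k, R) = 1873 + k
V(t) = -4 + t² (V(t) = t*t - 4 = t² - 4 = -4 + t²)
l(O, U) = 223 (l(O, U) = ((-4 + (-22)²) - 1*34)/2 = ((-4 + 484) - 34)/2 = (480 - 34)/2 = (½)*446 = 223)
L(C(22, 29), 480)/l(-2042, -1065) = (1873 + (-2 + 22))/223 = (1873 + 20)*(1/223) = 1893*(1/223) = 1893/223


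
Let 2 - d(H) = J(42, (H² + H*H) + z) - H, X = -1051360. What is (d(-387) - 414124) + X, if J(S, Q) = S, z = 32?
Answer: -1465911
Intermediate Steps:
d(H) = -40 + H (d(H) = 2 - (42 - H) = 2 + (-42 + H) = -40 + H)
(d(-387) - 414124) + X = ((-40 - 387) - 414124) - 1051360 = (-427 - 414124) - 1051360 = -414551 - 1051360 = -1465911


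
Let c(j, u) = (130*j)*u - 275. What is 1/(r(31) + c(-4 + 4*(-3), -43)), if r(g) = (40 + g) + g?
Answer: 1/89267 ≈ 1.1202e-5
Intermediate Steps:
c(j, u) = -275 + 130*j*u (c(j, u) = 130*j*u - 275 = -275 + 130*j*u)
r(g) = 40 + 2*g
1/(r(31) + c(-4 + 4*(-3), -43)) = 1/((40 + 2*31) + (-275 + 130*(-4 + 4*(-3))*(-43))) = 1/((40 + 62) + (-275 + 130*(-4 - 12)*(-43))) = 1/(102 + (-275 + 130*(-16)*(-43))) = 1/(102 + (-275 + 89440)) = 1/(102 + 89165) = 1/89267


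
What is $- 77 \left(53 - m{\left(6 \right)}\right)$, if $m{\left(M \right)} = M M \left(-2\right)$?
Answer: $-9625$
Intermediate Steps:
$m{\left(M \right)} = - 2 M^{2}$ ($m{\left(M \right)} = M \left(- 2 M\right) = - 2 M^{2}$)
$- 77 \left(53 - m{\left(6 \right)}\right) = - 77 \left(53 - - 2 \cdot 6^{2}\right) = - 77 \left(53 - \left(-2\right) 36\right) = - 77 \left(53 - -72\right) = - 77 \left(53 + 72\right) = \left(-77\right) 125 = -9625$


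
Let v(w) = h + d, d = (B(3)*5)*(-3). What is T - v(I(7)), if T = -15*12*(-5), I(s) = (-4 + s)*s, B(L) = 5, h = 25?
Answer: 950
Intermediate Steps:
d = -75 (d = (5*5)*(-3) = 25*(-3) = -75)
I(s) = s*(-4 + s)
v(w) = -50 (v(w) = 25 - 75 = -50)
T = 900 (T = -180*(-5) = 900)
T - v(I(7)) = 900 - 1*(-50) = 900 + 50 = 950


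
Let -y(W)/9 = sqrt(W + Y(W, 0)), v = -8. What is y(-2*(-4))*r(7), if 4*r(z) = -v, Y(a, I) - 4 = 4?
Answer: -72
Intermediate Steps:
Y(a, I) = 8 (Y(a, I) = 4 + 4 = 8)
r(z) = 2 (r(z) = (-1*(-8))/4 = (1/4)*8 = 2)
y(W) = -9*sqrt(8 + W) (y(W) = -9*sqrt(W + 8) = -9*sqrt(8 + W))
y(-2*(-4))*r(7) = -9*sqrt(8 - 2*(-4))*2 = -9*sqrt(8 + 8)*2 = -9*sqrt(16)*2 = -9*4*2 = -36*2 = -72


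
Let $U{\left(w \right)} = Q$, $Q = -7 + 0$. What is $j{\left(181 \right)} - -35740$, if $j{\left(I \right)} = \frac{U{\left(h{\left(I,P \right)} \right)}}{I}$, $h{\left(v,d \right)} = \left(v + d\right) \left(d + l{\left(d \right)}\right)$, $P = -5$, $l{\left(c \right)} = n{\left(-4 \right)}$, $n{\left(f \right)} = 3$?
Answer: $\frac{6468933}{181} \approx 35740.0$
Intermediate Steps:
$l{\left(c \right)} = 3$
$h{\left(v,d \right)} = \left(3 + d\right) \left(d + v\right)$ ($h{\left(v,d \right)} = \left(v + d\right) \left(d + 3\right) = \left(d + v\right) \left(3 + d\right) = \left(3 + d\right) \left(d + v\right)$)
$Q = -7$
$U{\left(w \right)} = -7$
$j{\left(I \right)} = - \frac{7}{I}$
$j{\left(181 \right)} - -35740 = - \frac{7}{181} - -35740 = \left(-7\right) \frac{1}{181} + 35740 = - \frac{7}{181} + 35740 = \frac{6468933}{181}$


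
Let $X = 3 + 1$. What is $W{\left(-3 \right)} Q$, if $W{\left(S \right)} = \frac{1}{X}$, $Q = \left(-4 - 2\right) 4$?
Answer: $-6$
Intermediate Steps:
$X = 4$
$Q = -24$ ($Q = \left(-6\right) 4 = -24$)
$W{\left(S \right)} = \frac{1}{4}$
$W{\left(-3 \right)} Q = \frac{1}{4} \left(-24\right) = -6$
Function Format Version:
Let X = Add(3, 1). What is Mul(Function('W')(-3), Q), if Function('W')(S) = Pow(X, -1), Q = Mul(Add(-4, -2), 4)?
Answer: -6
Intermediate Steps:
X = 4
Q = -24 (Q = Mul(-6, 4) = -24)
Function('W')(S) = Rational(1, 4) (Function('W')(S) = Pow(4, -1) = Rational(1, 4))
Mul(Function('W')(-3), Q) = Mul(Rational(1, 4), -24) = -6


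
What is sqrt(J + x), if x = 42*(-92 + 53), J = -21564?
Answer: 3*I*sqrt(2578) ≈ 152.32*I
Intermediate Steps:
x = -1638 (x = 42*(-39) = -1638)
sqrt(J + x) = sqrt(-21564 - 1638) = sqrt(-23202) = 3*I*sqrt(2578)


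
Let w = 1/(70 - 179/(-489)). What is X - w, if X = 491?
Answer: 16894330/34409 ≈ 490.99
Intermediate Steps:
w = 489/34409 (w = 1/(70 - 179*(-1/489)) = 1/(70 + 179/489) = 1/(34409/489) = 489/34409 ≈ 0.014211)
X - w = 491 - 1*489/34409 = 491 - 489/34409 = 16894330/34409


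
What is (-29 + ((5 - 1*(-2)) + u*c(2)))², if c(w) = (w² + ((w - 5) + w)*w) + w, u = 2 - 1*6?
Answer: 1444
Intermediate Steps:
u = -4 (u = 2 - 6 = -4)
c(w) = w + w² + w*(-5 + 2*w) (c(w) = (w² + ((-5 + w) + w)*w) + w = (w² + (-5 + 2*w)*w) + w = (w² + w*(-5 + 2*w)) + w = w + w² + w*(-5 + 2*w))
(-29 + ((5 - 1*(-2)) + u*c(2)))² = (-29 + ((5 - 1*(-2)) - 8*(-4 + 3*2)))² = (-29 + ((5 + 2) - 8*(-4 + 6)))² = (-29 + (7 - 8*2))² = (-29 + (7 - 4*4))² = (-29 + (7 - 16))² = (-29 - 9)² = (-38)² = 1444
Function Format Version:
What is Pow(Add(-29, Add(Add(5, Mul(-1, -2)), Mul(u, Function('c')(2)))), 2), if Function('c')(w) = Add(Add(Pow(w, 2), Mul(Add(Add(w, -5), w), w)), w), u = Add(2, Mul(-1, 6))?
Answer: 1444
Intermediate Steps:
u = -4 (u = Add(2, -6) = -4)
Function('c')(w) = Add(w, Pow(w, 2), Mul(w, Add(-5, Mul(2, w)))) (Function('c')(w) = Add(Add(Pow(w, 2), Mul(Add(Add(-5, w), w), w)), w) = Add(Add(Pow(w, 2), Mul(Add(-5, Mul(2, w)), w)), w) = Add(Add(Pow(w, 2), Mul(w, Add(-5, Mul(2, w)))), w) = Add(w, Pow(w, 2), Mul(w, Add(-5, Mul(2, w)))))
Pow(Add(-29, Add(Add(5, Mul(-1, -2)), Mul(u, Function('c')(2)))), 2) = Pow(Add(-29, Add(Add(5, Mul(-1, -2)), Mul(-4, Mul(2, Add(-4, Mul(3, 2)))))), 2) = Pow(Add(-29, Add(Add(5, 2), Mul(-4, Mul(2, Add(-4, 6))))), 2) = Pow(Add(-29, Add(7, Mul(-4, Mul(2, 2)))), 2) = Pow(Add(-29, Add(7, Mul(-4, 4))), 2) = Pow(Add(-29, Add(7, -16)), 2) = Pow(Add(-29, -9), 2) = Pow(-38, 2) = 1444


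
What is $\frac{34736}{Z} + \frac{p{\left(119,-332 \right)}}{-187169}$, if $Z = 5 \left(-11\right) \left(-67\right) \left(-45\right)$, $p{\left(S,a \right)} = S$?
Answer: $- \frac{6521235559}{31037299425} \approx -0.21011$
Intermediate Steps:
$Z = -165825$ ($Z = \left(-55\right) \left(-67\right) \left(-45\right) = 3685 \left(-45\right) = -165825$)
$\frac{34736}{Z} + \frac{p{\left(119,-332 \right)}}{-187169} = \frac{34736}{-165825} + \frac{119}{-187169} = 34736 \left(- \frac{1}{165825}\right) + 119 \left(- \frac{1}{187169}\right) = - \frac{34736}{165825} - \frac{119}{187169} = - \frac{6521235559}{31037299425}$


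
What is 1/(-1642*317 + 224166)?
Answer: -1/296348 ≈ -3.3744e-6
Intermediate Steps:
1/(-1642*317 + 224166) = 1/(-520514 + 224166) = 1/(-296348) = -1/296348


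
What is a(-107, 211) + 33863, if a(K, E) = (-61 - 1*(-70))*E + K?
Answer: 35655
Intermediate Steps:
a(K, E) = K + 9*E (a(K, E) = (-61 + 70)*E + K = 9*E + K = K + 9*E)
a(-107, 211) + 33863 = (-107 + 9*211) + 33863 = (-107 + 1899) + 33863 = 1792 + 33863 = 35655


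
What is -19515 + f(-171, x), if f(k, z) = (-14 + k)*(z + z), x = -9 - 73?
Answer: 10825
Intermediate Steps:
x = -82
f(k, z) = 2*z*(-14 + k) (f(k, z) = (-14 + k)*(2*z) = 2*z*(-14 + k))
-19515 + f(-171, x) = -19515 + 2*(-82)*(-14 - 171) = -19515 + 2*(-82)*(-185) = -19515 + 30340 = 10825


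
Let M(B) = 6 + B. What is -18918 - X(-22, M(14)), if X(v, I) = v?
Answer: -18896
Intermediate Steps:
-18918 - X(-22, M(14)) = -18918 - 1*(-22) = -18918 + 22 = -18896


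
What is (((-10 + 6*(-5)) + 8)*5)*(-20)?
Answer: 3200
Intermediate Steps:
(((-10 + 6*(-5)) + 8)*5)*(-20) = (((-10 - 30) + 8)*5)*(-20) = ((-40 + 8)*5)*(-20) = -32*5*(-20) = -160*(-20) = 3200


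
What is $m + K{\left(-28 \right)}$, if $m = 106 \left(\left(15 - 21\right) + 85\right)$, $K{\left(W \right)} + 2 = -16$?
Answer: $8356$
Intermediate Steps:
$K{\left(W \right)} = -18$ ($K{\left(W \right)} = -2 - 16 = -18$)
$m = 8374$ ($m = 106 \left(\left(15 - 21\right) + 85\right) = 106 \left(-6 + 85\right) = 106 \cdot 79 = 8374$)
$m + K{\left(-28 \right)} = 8374 - 18 = 8356$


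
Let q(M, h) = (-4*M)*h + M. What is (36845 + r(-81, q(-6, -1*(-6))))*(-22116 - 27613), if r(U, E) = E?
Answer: -1839127607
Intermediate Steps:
q(M, h) = M - 4*M*h (q(M, h) = -4*M*h + M = M - 4*M*h)
(36845 + r(-81, q(-6, -1*(-6))))*(-22116 - 27613) = (36845 - 6*(1 - (-4)*(-6)))*(-22116 - 27613) = (36845 - 6*(1 - 4*6))*(-49729) = (36845 - 6*(1 - 24))*(-49729) = (36845 - 6*(-23))*(-49729) = (36845 + 138)*(-49729) = 36983*(-49729) = -1839127607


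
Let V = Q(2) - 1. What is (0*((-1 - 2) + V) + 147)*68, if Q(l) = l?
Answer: 9996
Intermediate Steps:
V = 1 (V = 2 - 1 = 1)
(0*((-1 - 2) + V) + 147)*68 = (0*((-1 - 2) + 1) + 147)*68 = (0*(-3 + 1) + 147)*68 = (0*(-2) + 147)*68 = (0 + 147)*68 = 147*68 = 9996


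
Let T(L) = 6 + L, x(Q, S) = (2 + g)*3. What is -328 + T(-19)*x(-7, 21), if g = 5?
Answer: -601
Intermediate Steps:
x(Q, S) = 21 (x(Q, S) = (2 + 5)*3 = 7*3 = 21)
-328 + T(-19)*x(-7, 21) = -328 + (6 - 19)*21 = -328 - 13*21 = -328 - 273 = -601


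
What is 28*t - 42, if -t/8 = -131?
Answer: 29302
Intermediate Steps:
t = 1048 (t = -8*(-131) = 1048)
28*t - 42 = 28*1048 - 42 = 29344 - 42 = 29302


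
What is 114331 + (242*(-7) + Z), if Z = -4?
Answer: 112633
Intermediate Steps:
114331 + (242*(-7) + Z) = 114331 + (242*(-7) - 4) = 114331 + (-1694 - 4) = 114331 - 1698 = 112633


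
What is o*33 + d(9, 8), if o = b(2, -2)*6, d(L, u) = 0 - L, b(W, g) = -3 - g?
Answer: -207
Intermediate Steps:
d(L, u) = -L
o = -6 (o = (-3 - 1*(-2))*6 = (-3 + 2)*6 = -1*6 = -6)
o*33 + d(9, 8) = -6*33 - 1*9 = -198 - 9 = -207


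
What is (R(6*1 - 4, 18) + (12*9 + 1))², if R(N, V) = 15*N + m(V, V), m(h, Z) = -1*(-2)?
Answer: 19881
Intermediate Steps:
m(h, Z) = 2
R(N, V) = 2 + 15*N (R(N, V) = 15*N + 2 = 2 + 15*N)
(R(6*1 - 4, 18) + (12*9 + 1))² = ((2 + 15*(6*1 - 4)) + (12*9 + 1))² = ((2 + 15*(6 - 4)) + (108 + 1))² = ((2 + 15*2) + 109)² = ((2 + 30) + 109)² = (32 + 109)² = 141² = 19881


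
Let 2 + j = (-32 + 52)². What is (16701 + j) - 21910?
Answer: -4811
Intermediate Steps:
j = 398 (j = -2 + (-32 + 52)² = -2 + 20² = -2 + 400 = 398)
(16701 + j) - 21910 = (16701 + 398) - 21910 = 17099 - 21910 = -4811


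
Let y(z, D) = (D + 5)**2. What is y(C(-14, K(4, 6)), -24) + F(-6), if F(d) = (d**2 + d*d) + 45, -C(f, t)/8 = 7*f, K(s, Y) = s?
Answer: 478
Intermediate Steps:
C(f, t) = -56*f
F(d) = 45 + 2*d**2 (F(d) = (d**2 + d**2) + 45 = 2*d**2 + 45 = 45 + 2*d**2)
y(z, D) = (5 + D)**2
y(C(-14, K(4, 6)), -24) + F(-6) = (5 - 24)**2 + (45 + 2*(-6)**2) = (-19)**2 + (45 + 2*36) = 361 + (45 + 72) = 361 + 117 = 478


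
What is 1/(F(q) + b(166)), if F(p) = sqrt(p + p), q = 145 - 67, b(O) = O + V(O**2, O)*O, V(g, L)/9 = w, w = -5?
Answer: -1826/13337065 - sqrt(39)/26674130 ≈ -0.00013715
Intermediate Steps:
V(g, L) = -45 (V(g, L) = 9*(-5) = -45)
b(O) = -44*O (b(O) = O - 45*O = -44*O)
q = 78
F(p) = sqrt(2)*sqrt(p) (F(p) = sqrt(2*p) = sqrt(2)*sqrt(p))
1/(F(q) + b(166)) = 1/(sqrt(2)*sqrt(78) - 44*166) = 1/(2*sqrt(39) - 7304) = 1/(-7304 + 2*sqrt(39))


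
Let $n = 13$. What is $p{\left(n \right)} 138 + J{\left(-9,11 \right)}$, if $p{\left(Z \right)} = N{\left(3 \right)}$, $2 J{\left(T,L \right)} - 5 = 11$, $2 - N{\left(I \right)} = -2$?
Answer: $560$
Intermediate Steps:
$N{\left(I \right)} = 4$ ($N{\left(I \right)} = 2 - -2 = 2 + 2 = 4$)
$J{\left(T,L \right)} = 8$ ($J{\left(T,L \right)} = \frac{5}{2} + \frac{1}{2} \cdot 11 = \frac{5}{2} + \frac{11}{2} = 8$)
$p{\left(Z \right)} = 4$
$p{\left(n \right)} 138 + J{\left(-9,11 \right)} = 4 \cdot 138 + 8 = 552 + 8 = 560$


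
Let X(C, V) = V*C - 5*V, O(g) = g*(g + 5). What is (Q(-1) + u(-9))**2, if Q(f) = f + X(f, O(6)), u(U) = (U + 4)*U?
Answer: 123904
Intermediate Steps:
O(g) = g*(5 + g)
X(C, V) = -5*V + C*V (X(C, V) = C*V - 5*V = -5*V + C*V)
u(U) = U*(4 + U) (u(U) = (4 + U)*U = U*(4 + U))
Q(f) = -330 + 67*f (Q(f) = f + (6*(5 + 6))*(-5 + f) = f + (6*11)*(-5 + f) = f + 66*(-5 + f) = f + (-330 + 66*f) = -330 + 67*f)
(Q(-1) + u(-9))**2 = ((-330 + 67*(-1)) - 9*(4 - 9))**2 = ((-330 - 67) - 9*(-5))**2 = (-397 + 45)**2 = (-352)**2 = 123904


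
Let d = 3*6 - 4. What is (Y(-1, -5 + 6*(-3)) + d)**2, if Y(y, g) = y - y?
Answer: 196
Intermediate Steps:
d = 14 (d = 18 - 4 = 14)
Y(y, g) = 0
(Y(-1, -5 + 6*(-3)) + d)**2 = (0 + 14)**2 = 14**2 = 196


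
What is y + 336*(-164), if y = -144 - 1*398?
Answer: -55646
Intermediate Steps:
y = -542 (y = -144 - 398 = -542)
y + 336*(-164) = -542 + 336*(-164) = -542 - 55104 = -55646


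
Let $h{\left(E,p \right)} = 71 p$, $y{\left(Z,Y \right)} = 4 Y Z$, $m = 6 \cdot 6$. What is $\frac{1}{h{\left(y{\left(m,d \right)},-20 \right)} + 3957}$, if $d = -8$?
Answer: $\frac{1}{2537} \approx 0.00039417$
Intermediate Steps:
$m = 36$
$y{\left(Z,Y \right)} = 4 Y Z$
$\frac{1}{h{\left(y{\left(m,d \right)},-20 \right)} + 3957} = \frac{1}{71 \left(-20\right) + 3957} = \frac{1}{-1420 + 3957} = \frac{1}{2537}$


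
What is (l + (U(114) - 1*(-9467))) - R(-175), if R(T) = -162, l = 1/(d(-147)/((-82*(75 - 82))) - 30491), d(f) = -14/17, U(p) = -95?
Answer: 202618741055/21252228 ≈ 9534.0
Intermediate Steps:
d(f) = -14/17 (d(f) = -14*1/17 = -14/17)
l = -697/21252228 (l = 1/(-14*(-1/(82*(75 - 82)))/17 - 30491) = 1/(-14/(17*((-82*(-7)))) - 30491) = 1/(-14/17/574 - 30491) = 1/(-14/17*1/574 - 30491) = 1/(-1/697 - 30491) = 1/(-21252228/697) = -697/21252228 ≈ -3.2797e-5)
(l + (U(114) - 1*(-9467))) - R(-175) = (-697/21252228 + (-95 - 1*(-9467))) - 1*(-162) = (-697/21252228 + (-95 + 9467)) + 162 = (-697/21252228 + 9372) + 162 = 199175880119/21252228 + 162 = 202618741055/21252228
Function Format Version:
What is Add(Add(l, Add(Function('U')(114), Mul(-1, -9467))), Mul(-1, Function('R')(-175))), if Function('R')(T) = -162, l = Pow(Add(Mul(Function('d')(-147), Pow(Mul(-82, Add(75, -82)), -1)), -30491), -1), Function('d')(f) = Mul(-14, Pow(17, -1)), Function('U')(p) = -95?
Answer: Rational(202618741055, 21252228) ≈ 9534.0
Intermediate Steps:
Function('d')(f) = Rational(-14, 17) (Function('d')(f) = Mul(-14, Rational(1, 17)) = Rational(-14, 17))
l = Rational(-697, 21252228) (l = Pow(Add(Mul(Rational(-14, 17), Pow(Mul(-82, Add(75, -82)), -1)), -30491), -1) = Pow(Add(Mul(Rational(-14, 17), Pow(Mul(-82, -7), -1)), -30491), -1) = Pow(Add(Mul(Rational(-14, 17), Pow(574, -1)), -30491), -1) = Pow(Add(Mul(Rational(-14, 17), Rational(1, 574)), -30491), -1) = Pow(Add(Rational(-1, 697), -30491), -1) = Pow(Rational(-21252228, 697), -1) = Rational(-697, 21252228) ≈ -3.2797e-5)
Add(Add(l, Add(Function('U')(114), Mul(-1, -9467))), Mul(-1, Function('R')(-175))) = Add(Add(Rational(-697, 21252228), Add(-95, Mul(-1, -9467))), Mul(-1, -162)) = Add(Add(Rational(-697, 21252228), Add(-95, 9467)), 162) = Add(Add(Rational(-697, 21252228), 9372), 162) = Add(Rational(199175880119, 21252228), 162) = Rational(202618741055, 21252228)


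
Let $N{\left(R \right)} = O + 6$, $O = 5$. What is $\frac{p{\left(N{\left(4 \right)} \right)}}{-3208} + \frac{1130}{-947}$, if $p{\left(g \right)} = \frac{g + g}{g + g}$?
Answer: $- \frac{3625987}{3037976} \approx -1.1936$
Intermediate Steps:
$N{\left(R \right)} = 11$ ($N{\left(R \right)} = 5 + 6 = 11$)
$p{\left(g \right)} = 1$ ($p{\left(g \right)} = \frac{2 g}{2 g} = 2 g \frac{1}{2 g} = 1$)
$\frac{p{\left(N{\left(4 \right)} \right)}}{-3208} + \frac{1130}{-947} = 1 \frac{1}{-3208} + \frac{1130}{-947} = 1 \left(- \frac{1}{3208}\right) + 1130 \left(- \frac{1}{947}\right) = - \frac{1}{3208} - \frac{1130}{947} = - \frac{3625987}{3037976}$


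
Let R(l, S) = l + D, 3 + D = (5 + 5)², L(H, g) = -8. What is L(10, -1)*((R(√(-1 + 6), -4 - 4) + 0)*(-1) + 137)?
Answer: -320 + 8*√5 ≈ -302.11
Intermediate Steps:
D = 97 (D = -3 + (5 + 5)² = -3 + 10² = -3 + 100 = 97)
R(l, S) = 97 + l (R(l, S) = l + 97 = 97 + l)
L(10, -1)*((R(√(-1 + 6), -4 - 4) + 0)*(-1) + 137) = -8*(((97 + √(-1 + 6)) + 0)*(-1) + 137) = -8*(((97 + √5) + 0)*(-1) + 137) = -8*((97 + √5)*(-1) + 137) = -8*((-97 - √5) + 137) = -8*(40 - √5) = -320 + 8*√5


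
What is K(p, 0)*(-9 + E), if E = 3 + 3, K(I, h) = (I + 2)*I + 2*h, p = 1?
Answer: -9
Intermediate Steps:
K(I, h) = 2*h + I*(2 + I) (K(I, h) = (2 + I)*I + 2*h = I*(2 + I) + 2*h = 2*h + I*(2 + I))
E = 6
K(p, 0)*(-9 + E) = (1² + 2*1 + 2*0)*(-9 + 6) = (1 + 2 + 0)*(-3) = 3*(-3) = -9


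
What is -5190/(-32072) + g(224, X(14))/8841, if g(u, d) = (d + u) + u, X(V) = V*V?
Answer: 4752797/20253468 ≈ 0.23467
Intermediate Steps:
X(V) = V²
g(u, d) = d + 2*u
-5190/(-32072) + g(224, X(14))/8841 = -5190/(-32072) + (14² + 2*224)/8841 = -5190*(-1/32072) + (196 + 448)*(1/8841) = 2595/16036 + 644*(1/8841) = 2595/16036 + 92/1263 = 4752797/20253468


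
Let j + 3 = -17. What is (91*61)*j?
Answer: -111020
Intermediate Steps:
j = -20 (j = -3 - 17 = -20)
(91*61)*j = (91*61)*(-20) = 5551*(-20) = -111020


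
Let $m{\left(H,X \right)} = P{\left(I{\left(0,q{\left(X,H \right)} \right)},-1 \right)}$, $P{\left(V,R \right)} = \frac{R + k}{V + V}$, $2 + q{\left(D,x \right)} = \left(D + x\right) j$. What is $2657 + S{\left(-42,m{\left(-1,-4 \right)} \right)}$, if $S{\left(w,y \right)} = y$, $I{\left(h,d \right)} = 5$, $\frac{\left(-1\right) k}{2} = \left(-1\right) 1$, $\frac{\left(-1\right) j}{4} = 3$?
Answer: $\frac{26571}{10} \approx 2657.1$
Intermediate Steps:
$j = -12$ ($j = \left(-4\right) 3 = -12$)
$k = 2$ ($k = - 2 \left(\left(-1\right) 1\right) = \left(-2\right) \left(-1\right) = 2$)
$q{\left(D,x \right)} = -2 - 12 D - 12 x$ ($q{\left(D,x \right)} = -2 + \left(D + x\right) \left(-12\right) = -2 - \left(12 D + 12 x\right) = -2 - 12 D - 12 x$)
$P{\left(V,R \right)} = \frac{2 + R}{2 V}$ ($P{\left(V,R \right)} = \frac{R + 2}{V + V} = \frac{2 + R}{2 V}$)
$m{\left(H,X \right)} = \frac{1}{10}$ ($m{\left(H,X \right)} = \frac{2 - 1}{2 \cdot 5} = \frac{1}{2} \cdot \frac{1}{5} \cdot 1 = \frac{1}{10}$)
$2657 + S{\left(-42,m{\left(-1,-4 \right)} \right)} = 2657 + \frac{1}{10} = \frac{26571}{10}$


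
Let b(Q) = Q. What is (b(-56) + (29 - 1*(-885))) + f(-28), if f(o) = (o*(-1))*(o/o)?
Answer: 886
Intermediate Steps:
f(o) = -o (f(o) = -o*1 = -o)
(b(-56) + (29 - 1*(-885))) + f(-28) = (-56 + (29 - 1*(-885))) - 1*(-28) = (-56 + (29 + 885)) + 28 = (-56 + 914) + 28 = 858 + 28 = 886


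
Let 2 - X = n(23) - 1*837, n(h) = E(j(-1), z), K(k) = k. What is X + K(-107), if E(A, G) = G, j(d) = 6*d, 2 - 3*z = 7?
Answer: 2201/3 ≈ 733.67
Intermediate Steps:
z = -5/3 (z = ⅔ - ⅓*7 = ⅔ - 7/3 = -5/3 ≈ -1.6667)
n(h) = -5/3
X = 2522/3 (X = 2 - (-5/3 - 1*837) = 2 - (-5/3 - 837) = 2 - 1*(-2516/3) = 2 + 2516/3 = 2522/3 ≈ 840.67)
X + K(-107) = 2522/3 - 107 = 2201/3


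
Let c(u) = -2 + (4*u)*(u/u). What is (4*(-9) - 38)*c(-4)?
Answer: 1332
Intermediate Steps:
c(u) = -2 + 4*u (c(u) = -2 + (4*u)*1 = -2 + 4*u)
(4*(-9) - 38)*c(-4) = (4*(-9) - 38)*(-2 + 4*(-4)) = (-36 - 38)*(-2 - 16) = -74*(-18) = 1332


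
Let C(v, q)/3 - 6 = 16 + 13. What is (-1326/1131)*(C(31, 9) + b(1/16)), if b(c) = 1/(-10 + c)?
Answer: -567086/4611 ≈ -122.99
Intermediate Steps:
C(v, q) = 105 (C(v, q) = 18 + 3*(16 + 13) = 18 + 3*29 = 18 + 87 = 105)
(-1326/1131)*(C(31, 9) + b(1/16)) = (-1326/1131)*(105 + 1/(-10 + 1/16)) = (-1326*1/1131)*(105 + 1/(-10 + 1/16)) = -34*(105 + 1/(-159/16))/29 = -34*(105 - 16/159)/29 = -34/29*16679/159 = -567086/4611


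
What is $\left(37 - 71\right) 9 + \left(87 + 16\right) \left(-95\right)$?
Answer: $-10091$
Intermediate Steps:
$\left(37 - 71\right) 9 + \left(87 + 16\right) \left(-95\right) = \left(-34\right) 9 + 103 \left(-95\right) = -306 - 9785 = -10091$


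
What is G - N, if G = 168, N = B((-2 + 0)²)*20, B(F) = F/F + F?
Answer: 68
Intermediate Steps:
B(F) = 1 + F
N = 100 (N = (1 + (-2 + 0)²)*20 = (1 + (-2)²)*20 = (1 + 4)*20 = 5*20 = 100)
G - N = 168 - 1*100 = 168 - 100 = 68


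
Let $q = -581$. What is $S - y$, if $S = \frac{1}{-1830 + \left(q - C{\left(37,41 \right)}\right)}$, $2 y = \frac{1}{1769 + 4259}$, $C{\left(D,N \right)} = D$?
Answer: $- \frac{1813}{3689136} \approx -0.00049144$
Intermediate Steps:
$y = \frac{1}{12056}$ ($y = \frac{1}{2 \left(1769 + 4259\right)} = \frac{1}{2 \cdot 6028} = \frac{1}{2} \cdot \frac{1}{6028} = \frac{1}{12056} \approx 8.2946 \cdot 10^{-5}$)
$S = - \frac{1}{2448}$ ($S = \frac{1}{-1830 - 618} = \frac{1}{-2448} = - \frac{1}{2448} \approx -0.0004085$)
$S - y = - \frac{1}{2448} - \frac{1}{12056} = - \frac{1813}{3689136}$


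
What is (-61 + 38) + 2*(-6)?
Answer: -35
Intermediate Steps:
(-61 + 38) + 2*(-6) = -23 - 12 = -35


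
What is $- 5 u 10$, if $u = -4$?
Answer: $200$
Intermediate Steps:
$- 5 u 10 = \left(-5\right) \left(-4\right) 10 = 20 \cdot 10 = 200$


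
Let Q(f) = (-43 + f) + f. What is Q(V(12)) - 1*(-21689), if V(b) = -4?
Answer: 21638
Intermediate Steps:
Q(f) = -43 + 2*f
Q(V(12)) - 1*(-21689) = (-43 + 2*(-4)) - 1*(-21689) = (-43 - 8) + 21689 = -51 + 21689 = 21638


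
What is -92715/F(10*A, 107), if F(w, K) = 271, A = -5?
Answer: -92715/271 ≈ -342.12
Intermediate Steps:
-92715/F(10*A, 107) = -92715/271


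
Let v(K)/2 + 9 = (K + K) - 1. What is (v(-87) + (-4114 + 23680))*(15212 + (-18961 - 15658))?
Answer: -372575586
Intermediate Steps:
v(K) = -20 + 4*K (v(K) = -18 + 2*((K + K) - 1) = -18 + 2*(2*K - 1) = -18 + 2*(-1 + 2*K) = -18 + (-2 + 4*K) = -20 + 4*K)
(v(-87) + (-4114 + 23680))*(15212 + (-18961 - 15658)) = ((-20 + 4*(-87)) + (-4114 + 23680))*(15212 + (-18961 - 15658)) = ((-20 - 348) + 19566)*(15212 - 34619) = (-368 + 19566)*(-19407) = 19198*(-19407) = -372575586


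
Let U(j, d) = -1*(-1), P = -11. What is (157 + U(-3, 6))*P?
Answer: -1738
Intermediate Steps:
U(j, d) = 1
(157 + U(-3, 6))*P = (157 + 1)*(-11) = 158*(-11) = -1738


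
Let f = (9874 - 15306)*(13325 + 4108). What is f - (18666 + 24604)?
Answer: -94739326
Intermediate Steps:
f = -94696056 (f = -5432*17433 = -94696056)
f - (18666 + 24604) = -94696056 - (18666 + 24604) = -94696056 - 1*43270 = -94696056 - 43270 = -94739326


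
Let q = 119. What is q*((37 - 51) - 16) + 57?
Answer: -3513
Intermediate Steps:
q*((37 - 51) - 16) + 57 = 119*((37 - 51) - 16) + 57 = 119*(-14 - 16) + 57 = 119*(-30) + 57 = -3570 + 57 = -3513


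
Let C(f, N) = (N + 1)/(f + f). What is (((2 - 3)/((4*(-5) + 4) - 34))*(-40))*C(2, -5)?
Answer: ⅘ ≈ 0.80000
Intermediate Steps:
C(f, N) = (1 + N)/(2*f) (C(f, N) = (1 + N)/((2*f)) = (1 + N)*(1/(2*f)) = (1 + N)/(2*f))
(((2 - 3)/((4*(-5) + 4) - 34))*(-40))*C(2, -5) = (((2 - 3)/((4*(-5) + 4) - 34))*(-40))*((½)*(1 - 5)/2) = (-1/((-20 + 4) - 34)*(-40))*((½)*(½)*(-4)) = (-1/(-16 - 34)*(-40))*(-1) = (-1/(-50)*(-40))*(-1) = (-1*(-1/50)*(-40))*(-1) = ((1/50)*(-40))*(-1) = -⅘*(-1) = ⅘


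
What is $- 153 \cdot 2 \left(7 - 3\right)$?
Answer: $-1224$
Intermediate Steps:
$- 153 \cdot 2 \left(7 - 3\right) = - 153 \cdot 2 \cdot 4 = \left(-153\right) 8 = -1224$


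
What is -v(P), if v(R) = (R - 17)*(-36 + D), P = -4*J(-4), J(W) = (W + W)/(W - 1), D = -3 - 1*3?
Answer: -4914/5 ≈ -982.80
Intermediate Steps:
D = -6 (D = -3 - 3 = -6)
J(W) = 2*W/(-1 + W) (J(W) = (2*W)/(-1 + W) = 2*W/(-1 + W))
P = -32/5 (P = -8*(-4)/(-1 - 4) = -8*(-4)/(-5) = -8*(-4)*(-1)/5 = -4*8/5 = -32/5 ≈ -6.4000)
v(R) = 714 - 42*R (v(R) = (R - 17)*(-36 - 6) = (-17 + R)*(-42) = 714 - 42*R)
-v(P) = -(714 - 42*(-32/5)) = -(714 + 1344/5) = -1*4914/5 = -4914/5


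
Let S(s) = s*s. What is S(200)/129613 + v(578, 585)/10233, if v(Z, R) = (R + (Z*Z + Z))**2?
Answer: 1618586321916613/147369981 ≈ 1.0983e+7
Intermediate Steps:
S(s) = s**2
v(Z, R) = (R + Z + Z**2)**2 (v(Z, R) = (R + (Z**2 + Z))**2 = (R + (Z + Z**2))**2 = (R + Z + Z**2)**2)
S(200)/129613 + v(578, 585)/10233 = 200**2/129613 + (585 + 578 + 578**2)**2/10233 = 40000*(1/129613) + (585 + 578 + 334084)**2*(1/10233) = 40000/129613 + 335247**2*(1/10233) = 40000/129613 + 112390551009*(1/10233) = 40000/129613 + 12487839001/1137 = 1618586321916613/147369981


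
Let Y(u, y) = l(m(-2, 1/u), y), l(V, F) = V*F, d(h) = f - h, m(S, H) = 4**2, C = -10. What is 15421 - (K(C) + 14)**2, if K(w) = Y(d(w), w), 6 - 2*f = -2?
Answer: -5895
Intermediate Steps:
f = 4 (f = 3 - 1/2*(-2) = 3 + 1 = 4)
m(S, H) = 16
d(h) = 4 - h
l(V, F) = F*V
Y(u, y) = 16*y (Y(u, y) = y*16 = 16*y)
K(w) = 16*w
15421 - (K(C) + 14)**2 = 15421 - (16*(-10) + 14)**2 = 15421 - (-160 + 14)**2 = 15421 - 1*(-146)**2 = 15421 - 1*21316 = 15421 - 21316 = -5895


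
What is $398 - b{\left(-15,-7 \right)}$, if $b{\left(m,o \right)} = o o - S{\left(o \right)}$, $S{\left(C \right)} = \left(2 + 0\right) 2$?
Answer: $353$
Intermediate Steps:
$S{\left(C \right)} = 4$ ($S{\left(C \right)} = 2 \cdot 2 = 4$)
$b{\left(m,o \right)} = -4 + o^{2}$ ($b{\left(m,o \right)} = o o - 4 = o^{2} - 4 = -4 + o^{2}$)
$398 - b{\left(-15,-7 \right)} = 398 - \left(-4 + \left(-7\right)^{2}\right) = 398 - \left(-4 + 49\right) = 398 - 45 = 353$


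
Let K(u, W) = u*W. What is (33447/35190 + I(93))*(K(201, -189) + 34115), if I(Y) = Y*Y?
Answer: -196535611103/5865 ≈ -3.3510e+7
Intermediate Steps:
K(u, W) = W*u
I(Y) = Y²
(33447/35190 + I(93))*(K(201, -189) + 34115) = (33447/35190 + 93²)*(-189*201 + 34115) = (33447*(1/35190) + 8649)*(-37989 + 34115) = (11149/11730 + 8649)*(-3874) = (101463919/11730)*(-3874) = -196535611103/5865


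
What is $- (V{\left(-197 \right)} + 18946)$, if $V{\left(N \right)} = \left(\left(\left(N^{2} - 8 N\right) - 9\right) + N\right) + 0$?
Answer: $-59125$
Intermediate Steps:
$V{\left(N \right)} = -9 + N^{2} - 7 N$ ($V{\left(N \right)} = \left(\left(-9 + N^{2} - 8 N\right) + N\right) + 0 = \left(-9 + N^{2} - 7 N\right) + 0 = -9 + N^{2} - 7 N$)
$- (V{\left(-197 \right)} + 18946) = - (\left(-9 + \left(-197\right)^{2} - -1379\right) + 18946) = - (\left(-9 + 38809 + 1379\right) + 18946) = - (40179 + 18946) = \left(-1\right) 59125 = -59125$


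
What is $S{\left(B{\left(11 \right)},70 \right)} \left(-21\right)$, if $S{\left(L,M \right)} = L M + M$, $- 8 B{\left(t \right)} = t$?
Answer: $\frac{2205}{4} \approx 551.25$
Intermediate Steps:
$B{\left(t \right)} = - \frac{t}{8}$
$S{\left(L,M \right)} = M + L M$
$S{\left(B{\left(11 \right)},70 \right)} \left(-21\right) = 70 \left(1 - \frac{11}{8}\right) \left(-21\right) = 70 \left(- \frac{3}{8}\right) \left(-21\right) = \left(- \frac{105}{4}\right) \left(-21\right) = \frac{2205}{4}$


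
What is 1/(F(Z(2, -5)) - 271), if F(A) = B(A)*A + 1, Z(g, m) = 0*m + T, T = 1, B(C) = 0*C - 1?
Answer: -1/271 ≈ -0.0036900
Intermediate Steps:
B(C) = -1 (B(C) = 0 - 1 = -1)
Z(g, m) = 1 (Z(g, m) = 0*m + 1 = 0 + 1 = 1)
F(A) = 1 - A (F(A) = -A + 1 = 1 - A)
1/(F(Z(2, -5)) - 271) = 1/((1 - 1*1) - 271) = 1/((1 - 1) - 271) = 1/(0 - 271) = 1/(-271) = -1/271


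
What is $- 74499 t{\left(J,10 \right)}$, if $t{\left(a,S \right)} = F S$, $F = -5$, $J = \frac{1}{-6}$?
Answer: $3724950$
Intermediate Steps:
$J = - \frac{1}{6} \approx -0.16667$
$t{\left(a,S \right)} = - 5 S$
$- 74499 t{\left(J,10 \right)} = - 74499 \left(\left(-5\right) 10\right) = \left(-74499\right) \left(-50\right) = 3724950$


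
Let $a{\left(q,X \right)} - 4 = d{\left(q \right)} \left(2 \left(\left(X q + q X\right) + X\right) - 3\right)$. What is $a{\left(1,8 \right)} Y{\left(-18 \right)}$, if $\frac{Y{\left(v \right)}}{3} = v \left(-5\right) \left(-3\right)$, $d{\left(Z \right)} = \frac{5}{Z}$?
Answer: $-185490$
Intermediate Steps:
$Y{\left(v \right)} = 45 v$ ($Y{\left(v \right)} = 3 v \left(-5\right) \left(-3\right) = 3 - 5 v \left(-3\right) = 3 \cdot 15 v = 45 v$)
$a{\left(q,X \right)} = 4 + \frac{5 \left(-3 + 2 X + 4 X q\right)}{q}$ ($a{\left(q,X \right)} = 4 + \frac{5}{q} \left(2 \left(\left(X q + q X\right) + X\right) - 3\right) = 4 + \frac{5}{q} \left(2 \left(\left(X q + X q\right) + X\right) - 3\right) = 4 + \frac{5}{q} \left(2 \left(2 X q + X\right) - 3\right) = 4 + \frac{5}{q} \left(2 \left(X + 2 X q\right) - 3\right) = 4 + \frac{5}{q} \left(\left(2 X + 4 X q\right) - 3\right) = 4 + \frac{5}{q} \left(-3 + 2 X + 4 X q\right) = 4 + \frac{5 \left(-3 + 2 X + 4 X q\right)}{q}$)
$a{\left(1,8 \right)} Y{\left(-18 \right)} = \left(4 - \frac{15}{1} + 20 \cdot 8 + 10 \cdot 8 \cdot 1^{-1}\right) 45 \left(-18\right) = \left(4 - 15 + 160 + 10 \cdot 8 \cdot 1\right) \left(-810\right) = \left(4 - 15 + 160 + 80\right) \left(-810\right) = 229 \left(-810\right) = -185490$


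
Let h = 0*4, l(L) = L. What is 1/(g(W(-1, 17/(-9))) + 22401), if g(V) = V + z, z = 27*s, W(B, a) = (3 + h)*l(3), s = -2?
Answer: 1/22356 ≈ 4.4731e-5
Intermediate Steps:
h = 0
W(B, a) = 9 (W(B, a) = (3 + 0)*3 = 3*3 = 9)
z = -54 (z = 27*(-2) = -54)
g(V) = -54 + V (g(V) = V - 54 = -54 + V)
1/(g(W(-1, 17/(-9))) + 22401) = 1/((-54 + 9) + 22401) = 1/(-45 + 22401) = 1/22356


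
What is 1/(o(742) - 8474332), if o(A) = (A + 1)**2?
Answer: -1/7922283 ≈ -1.2623e-7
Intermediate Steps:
o(A) = (1 + A)**2
1/(o(742) - 8474332) = 1/((1 + 742)**2 - 8474332) = 1/(743**2 - 8474332) = 1/(552049 - 8474332) = 1/(-7922283) = -1/7922283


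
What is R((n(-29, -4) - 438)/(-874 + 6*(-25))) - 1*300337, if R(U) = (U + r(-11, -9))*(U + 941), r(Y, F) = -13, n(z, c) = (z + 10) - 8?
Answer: -327311307615/1048576 ≈ -3.1215e+5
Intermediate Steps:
n(z, c) = 2 + z (n(z, c) = (10 + z) - 8 = 2 + z)
R(U) = (-13 + U)*(941 + U) (R(U) = (U - 13)*(U + 941) = (-13 + U)*(941 + U))
R((n(-29, -4) - 438)/(-874 + 6*(-25))) - 1*300337 = (-12233 + (((2 - 29) - 438)/(-874 + 6*(-25)))² + 928*(((2 - 29) - 438)/(-874 + 6*(-25)))) - 1*300337 = (-12233 + ((-27 - 438)/(-874 - 150))² + 928*((-27 - 438)/(-874 - 150))) - 300337 = (-12233 + (-465/(-1024))² + 928*(-465/(-1024))) - 300337 = (-12233 + (-465*(-1/1024))² + 928*(-465*(-1/1024))) - 300337 = (-12233 + (465/1024)² + 928*(465/1024)) - 300337 = (-12233 + 216225/1048576 + 13485/32) - 300337 = -12385137503/1048576 - 300337 = -327311307615/1048576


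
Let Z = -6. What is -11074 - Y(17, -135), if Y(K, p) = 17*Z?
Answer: -10972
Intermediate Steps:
Y(K, p) = -102 (Y(K, p) = 17*(-6) = -102)
-11074 - Y(17, -135) = -11074 - 1*(-102) = -11074 + 102 = -10972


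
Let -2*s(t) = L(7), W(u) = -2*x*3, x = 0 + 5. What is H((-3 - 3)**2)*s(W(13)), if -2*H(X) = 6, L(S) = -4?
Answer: -6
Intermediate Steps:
x = 5
W(u) = -30 (W(u) = -2*5*3 = -10*3 = -30)
s(t) = 2 (s(t) = -1/2*(-4) = 2)
H(X) = -3 (H(X) = -1/2*6 = -3)
H((-3 - 3)**2)*s(W(13)) = -3*2 = -6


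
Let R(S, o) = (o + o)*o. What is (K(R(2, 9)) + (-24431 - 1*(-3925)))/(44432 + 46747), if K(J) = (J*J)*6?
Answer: 136958/91179 ≈ 1.5021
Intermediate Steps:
R(S, o) = 2*o² (R(S, o) = (2*o)*o = 2*o²)
K(J) = 6*J² (K(J) = J²*6 = 6*J²)
(K(R(2, 9)) + (-24431 - 1*(-3925)))/(44432 + 46747) = (6*(2*9²)² + (-24431 - 1*(-3925)))/(44432 + 46747) = (6*(2*81)² + (-24431 + 3925))/91179 = (6*162² - 20506)*(1/91179) = (6*26244 - 20506)*(1/91179) = (157464 - 20506)*(1/91179) = 136958*(1/91179) = 136958/91179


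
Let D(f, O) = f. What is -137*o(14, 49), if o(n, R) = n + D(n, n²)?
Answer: -3836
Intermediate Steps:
o(n, R) = 2*n (o(n, R) = n + n = 2*n)
-137*o(14, 49) = -274*14 = -137*28 = -3836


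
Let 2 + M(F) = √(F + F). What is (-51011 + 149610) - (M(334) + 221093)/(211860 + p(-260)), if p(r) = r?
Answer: 20863327309/211600 - √167/105800 ≈ 98598.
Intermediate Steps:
M(F) = -2 + √2*√F (M(F) = -2 + √(F + F) = -2 + √(2*F) = -2 + √2*√F)
(-51011 + 149610) - (M(334) + 221093)/(211860 + p(-260)) = (-51011 + 149610) - ((-2 + √2*√334) + 221093)/(211860 - 260) = 98599 - ((-2 + 2*√167) + 221093)/211600 = 98599 - (221091 + 2*√167)/211600 = 98599 - (221091/211600 + √167/105800) = 98599 + (-221091/211600 - √167/105800) = 20863327309/211600 - √167/105800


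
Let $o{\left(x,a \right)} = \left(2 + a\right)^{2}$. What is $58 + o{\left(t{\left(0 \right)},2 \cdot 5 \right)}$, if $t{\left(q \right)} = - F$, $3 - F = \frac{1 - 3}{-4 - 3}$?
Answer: $202$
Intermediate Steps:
$F = \frac{19}{7}$ ($F = 3 - \frac{1 - 3}{-4 - 3} = 3 - - \frac{2}{-7} = 3 - \left(-2\right) \left(- \frac{1}{7}\right) = 3 - \frac{2}{7} = \frac{19}{7} \approx 2.7143$)
$t{\left(q \right)} = - \frac{19}{7}$ ($t{\left(q \right)} = \left(-1\right) \frac{19}{7} = - \frac{19}{7}$)
$58 + o{\left(t{\left(0 \right)},2 \cdot 5 \right)} = 58 + \left(2 + 2 \cdot 5\right)^{2} = 58 + \left(2 + 10\right)^{2} = 58 + 12^{2} = 58 + 144 = 202$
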